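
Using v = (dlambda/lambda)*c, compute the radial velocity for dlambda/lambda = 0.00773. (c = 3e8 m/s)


v = (dlambda/lambda) * c = 0.00773 * 3e8 = 2.319e+06

2.319e+06 m/s


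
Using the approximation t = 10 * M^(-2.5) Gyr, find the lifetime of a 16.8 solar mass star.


t = 10 * M^(-2.5) = 10 * 16.8^(-2.5) = 0.0086

0.0086 Gyr


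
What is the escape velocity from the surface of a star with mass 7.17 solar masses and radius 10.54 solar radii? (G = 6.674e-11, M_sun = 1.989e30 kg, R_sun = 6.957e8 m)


M = 7.17 * 1.989e30 kg = 1.426113e+31 kg; R = 10.54 * 6.957e8 m = 7.332678e+09 m. v_esc = sqrt(2GM/R) = sqrt(2 * 6.674e-11 * 1.426113e+31 / 7.332678e+09) = 509511.2308

509511.2308 m/s


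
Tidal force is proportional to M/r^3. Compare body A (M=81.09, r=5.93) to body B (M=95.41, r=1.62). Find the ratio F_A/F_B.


Ratio = (M1/r1^3) / (M2/r2^3) = (81.09/5.93^3) / (95.41/1.62^3) = 0.0173

0.0173


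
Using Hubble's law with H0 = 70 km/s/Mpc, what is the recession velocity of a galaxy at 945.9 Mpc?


v = H0 * d = 70 * 945.9 = 66213.0

66213.0 km/s


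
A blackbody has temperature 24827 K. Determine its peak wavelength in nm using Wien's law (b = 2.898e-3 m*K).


lam_max = b / T = 2.898e-3 / 24827 = 1.167e-07 m = 116.7278 nm

116.7278 nm


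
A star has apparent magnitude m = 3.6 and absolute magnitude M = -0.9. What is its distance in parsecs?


d = 10^((m - M + 5)/5) = 10^((3.6 - -0.9 + 5)/5) = 79.4328

79.4328 pc


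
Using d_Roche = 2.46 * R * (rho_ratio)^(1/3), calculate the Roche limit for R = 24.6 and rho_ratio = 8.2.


d_Roche = 2.46 * 24.6 * 8.2^(1/3) = 122.0323

122.0323


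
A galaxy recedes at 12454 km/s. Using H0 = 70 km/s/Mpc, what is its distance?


d = v / H0 = 12454 / 70 = 177.9143

177.9143 Mpc


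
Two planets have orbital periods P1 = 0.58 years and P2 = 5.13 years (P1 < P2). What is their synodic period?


1/P_syn = |1/P1 - 1/P2| = |1/0.58 - 1/5.13| => P_syn = 0.6539

0.6539 years


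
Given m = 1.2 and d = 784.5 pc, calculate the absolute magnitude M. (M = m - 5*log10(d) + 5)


M = m - 5*log10(d) + 5 = 1.2 - 5*log10(784.5) + 5 = -8.273

-8.273


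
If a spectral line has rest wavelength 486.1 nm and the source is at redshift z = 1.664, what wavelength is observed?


lam_obs = lam_emit * (1 + z) = 486.1 * (1 + 1.664) = 1294.9704

1294.9704 nm


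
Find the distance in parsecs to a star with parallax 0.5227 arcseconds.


d = 1/p = 1/0.5227 = 1.9131

1.9131 pc


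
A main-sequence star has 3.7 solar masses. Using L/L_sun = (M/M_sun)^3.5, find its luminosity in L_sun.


L/L_sun = (M/M_sun)^3.5 = 3.7^3.5 = 97.433

97.433 L_sun


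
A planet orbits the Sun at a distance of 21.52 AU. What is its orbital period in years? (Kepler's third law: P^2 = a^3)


P = a^(3/2) = 21.52^1.5 = 99.8305

99.8305 years


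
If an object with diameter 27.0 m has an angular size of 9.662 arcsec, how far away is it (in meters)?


D = size / theta_rad, theta_rad = 9.662 * pi/(180*3600) = 4.684e-05, D = 576397.2023

576397.2023 m


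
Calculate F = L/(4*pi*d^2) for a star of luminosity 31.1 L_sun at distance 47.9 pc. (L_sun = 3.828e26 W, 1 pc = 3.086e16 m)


F = L / (4*pi*d^2) = 1.191e+28 / (4*pi*(1.478e+18)^2) = 4.336e-10

4.336e-10 W/m^2


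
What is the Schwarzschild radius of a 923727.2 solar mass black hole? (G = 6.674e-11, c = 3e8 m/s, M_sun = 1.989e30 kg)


M = 923727.2 * 1.989e30 kg = 1.837293401e+36 kg. rs = 2GM/c^2 = 2 * 6.674e-11 * 1.837293401e+36 / (3e8)^2 = 2.725e+09

2.725e+09 m


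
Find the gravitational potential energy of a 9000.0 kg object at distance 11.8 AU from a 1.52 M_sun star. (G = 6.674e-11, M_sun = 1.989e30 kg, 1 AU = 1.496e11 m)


M = 1.52 * 1.989e30 kg = 3.02328e+30 kg; r = 11.8 AU * 1.496e11 m/AU = 1.76528e+12 m. U = -GM*m/r = -(6.674e-11 * 3.02328e+30 * 9000.0) / 1.76528e+12 = -1.029e+12

-1.029e+12 J


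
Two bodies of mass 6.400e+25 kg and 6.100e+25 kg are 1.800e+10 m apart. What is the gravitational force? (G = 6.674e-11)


F = G*m1*m2/r^2 = 6.674e-11 * 6.400e+25 * 6.100e+25 / (1.800e+10)^2 = 6.674e-11 * 3.904e+51 / 3.240e+20 = 8.042e+20

8.042e+20 N


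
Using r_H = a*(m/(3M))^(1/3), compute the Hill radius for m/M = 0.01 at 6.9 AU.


r_H = a * (m/3M)^(1/3) = 6.9 * (0.01/3)^(1/3) = 1.0307

1.0307 AU


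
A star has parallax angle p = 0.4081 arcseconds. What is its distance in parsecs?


d = 1/p = 1/0.4081 = 2.4504

2.4504 pc


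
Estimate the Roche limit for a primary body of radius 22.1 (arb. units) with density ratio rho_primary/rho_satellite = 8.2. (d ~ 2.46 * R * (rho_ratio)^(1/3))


d_Roche = 2.46 * 22.1 * 8.2^(1/3) = 109.6307

109.6307


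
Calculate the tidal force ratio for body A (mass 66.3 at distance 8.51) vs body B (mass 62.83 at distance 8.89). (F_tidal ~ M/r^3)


Ratio = (M1/r1^3) / (M2/r2^3) = (66.3/8.51^3) / (62.83/8.89^3) = 1.203

1.203


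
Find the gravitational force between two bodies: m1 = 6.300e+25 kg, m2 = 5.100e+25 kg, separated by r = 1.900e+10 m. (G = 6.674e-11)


F = G*m1*m2/r^2 = 6.674e-11 * 6.300e+25 * 5.100e+25 / (1.900e+10)^2 = 6.674e-11 * 3.213e+51 / 3.610e+20 = 5.940e+20

5.940e+20 N


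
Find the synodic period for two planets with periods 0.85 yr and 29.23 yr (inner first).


1/P_syn = |1/P1 - 1/P2| = |1/0.85 - 1/29.23| => P_syn = 0.8755

0.8755 years


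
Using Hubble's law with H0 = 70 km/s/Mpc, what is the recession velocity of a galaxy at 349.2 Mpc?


v = H0 * d = 70 * 349.2 = 24444.0

24444.0 km/s


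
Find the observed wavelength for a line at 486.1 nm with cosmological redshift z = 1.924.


lam_obs = lam_emit * (1 + z) = 486.1 * (1 + 1.924) = 1421.3564

1421.3564 nm


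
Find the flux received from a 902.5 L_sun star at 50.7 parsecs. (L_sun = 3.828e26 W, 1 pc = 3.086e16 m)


F = L / (4*pi*d^2) = 3.455e+29 / (4*pi*(1.565e+18)^2) = 1.123e-08

1.123e-08 W/m^2


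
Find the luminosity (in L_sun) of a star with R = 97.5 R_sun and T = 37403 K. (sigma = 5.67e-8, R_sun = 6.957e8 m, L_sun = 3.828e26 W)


R = 97.5 * 6.957e8 m = 6.783075e+10 m. L = 4*pi*R^2*sigma*T^4 = 4*pi*(6.783075e+10)^2 * 5.67e-8 * 37403^4 = 6.416111611e+33 W. L/L_sun = 6.416111611e+33 / 3.828e26 = 1.676e+07

1.676e+07 L_sun


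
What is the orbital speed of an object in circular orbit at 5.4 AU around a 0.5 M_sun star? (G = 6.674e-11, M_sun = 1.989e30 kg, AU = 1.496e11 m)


v = sqrt(GM/r) = sqrt(6.674e-11 * 9.945e+29 / 8.078e+11) = 9064.2697

9064.2697 m/s


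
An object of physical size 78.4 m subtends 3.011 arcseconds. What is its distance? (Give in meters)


D = size / theta_rad, theta_rad = 3.011 * pi/(180*3600) = 1.460e-05, D = 5.371e+06

5.371e+06 m


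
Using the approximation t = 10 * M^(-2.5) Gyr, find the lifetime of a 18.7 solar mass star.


t = 10 * M^(-2.5) = 10 * 18.7^(-2.5) = 0.0066

0.0066 Gyr


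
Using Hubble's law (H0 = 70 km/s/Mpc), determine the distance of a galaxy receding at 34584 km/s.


d = v / H0 = 34584 / 70 = 494.0571

494.0571 Mpc


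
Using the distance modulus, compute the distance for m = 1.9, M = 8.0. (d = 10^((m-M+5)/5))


d = 10^((m - M + 5)/5) = 10^((1.9 - 8.0 + 5)/5) = 0.6026

0.6026 pc


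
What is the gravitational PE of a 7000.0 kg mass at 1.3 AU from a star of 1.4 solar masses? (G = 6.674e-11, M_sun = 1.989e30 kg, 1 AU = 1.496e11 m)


M = 1.4 * 1.989e30 kg = 2.7846e+30 kg; r = 1.3 AU * 1.496e11 m/AU = 1.9448e+11 m. U = -GM*m/r = -(6.674e-11 * 2.7846e+30 * 7000.0) / 1.9448e+11 = -6.689e+12

-6.689e+12 J


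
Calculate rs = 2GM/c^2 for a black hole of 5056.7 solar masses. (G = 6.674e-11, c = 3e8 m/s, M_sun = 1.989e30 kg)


M = 5056.7 * 1.989e30 kg = 1.00577763e+34 kg. rs = 2GM/c^2 = 2 * 6.674e-11 * 1.00577763e+34 / (3e8)^2 = 1.492e+07

1.492e+07 m


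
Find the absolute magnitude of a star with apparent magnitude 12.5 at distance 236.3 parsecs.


M = m - 5*log10(d) + 5 = 12.5 - 5*log10(236.3) + 5 = 5.6327

5.6327


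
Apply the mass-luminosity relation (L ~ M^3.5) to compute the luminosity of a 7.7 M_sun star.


L/L_sun = (M/M_sun)^3.5 = 7.7^3.5 = 1266.8277

1266.8277 L_sun


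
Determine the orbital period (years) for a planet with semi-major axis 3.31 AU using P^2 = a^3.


P = a^(3/2) = 3.31^1.5 = 6.022

6.022 years


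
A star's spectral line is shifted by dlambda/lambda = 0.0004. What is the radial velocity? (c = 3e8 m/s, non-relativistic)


v = (dlambda/lambda) * c = 0.0004 * 3e8 = 120000.0

120000.0 m/s


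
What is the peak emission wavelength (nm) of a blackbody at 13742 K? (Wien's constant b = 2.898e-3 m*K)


lam_max = b / T = 2.898e-3 / 13742 = 2.109e-07 m = 210.8863 nm

210.8863 nm


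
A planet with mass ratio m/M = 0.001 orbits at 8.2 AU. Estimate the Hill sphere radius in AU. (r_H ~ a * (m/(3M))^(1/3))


r_H = a * (m/3M)^(1/3) = 8.2 * (0.001/3)^(1/3) = 0.5686

0.5686 AU


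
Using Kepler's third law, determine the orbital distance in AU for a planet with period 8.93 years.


a = P^(2/3) = 8.93^(2/3) = 4.3043

4.3043 AU


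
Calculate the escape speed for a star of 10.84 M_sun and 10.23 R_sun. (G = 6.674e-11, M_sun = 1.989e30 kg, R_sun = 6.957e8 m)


M = 10.84 * 1.989e30 kg = 2.156076e+31 kg; R = 10.23 * 6.957e8 m = 7.117011e+09 m. v_esc = sqrt(2GM/R) = sqrt(2 * 6.674e-11 * 2.156076e+31 / 7.117011e+09) = 635903.6432

635903.6432 m/s


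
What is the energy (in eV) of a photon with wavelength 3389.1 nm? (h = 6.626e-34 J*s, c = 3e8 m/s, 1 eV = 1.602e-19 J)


E = hc/lambda = 6.626e-34 * 3e8 / 3.389e-06 = 5.865e-20 J = 0.3661 eV

0.3661 eV


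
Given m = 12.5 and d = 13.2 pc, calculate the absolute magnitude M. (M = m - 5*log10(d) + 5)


M = m - 5*log10(d) + 5 = 12.5 - 5*log10(13.2) + 5 = 11.8971

11.8971


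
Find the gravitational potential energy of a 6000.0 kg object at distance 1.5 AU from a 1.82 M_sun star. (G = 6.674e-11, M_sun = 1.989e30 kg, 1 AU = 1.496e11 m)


M = 1.82 * 1.989e30 kg = 3.61998e+30 kg; r = 1.5 AU * 1.496e11 m/AU = 2.244e+11 m. U = -GM*m/r = -(6.674e-11 * 3.61998e+30 * 6000.0) / 2.244e+11 = -6.460e+12

-6.460e+12 J


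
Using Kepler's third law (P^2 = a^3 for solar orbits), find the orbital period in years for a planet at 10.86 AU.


P = a^(3/2) = 10.86^1.5 = 35.7886

35.7886 years


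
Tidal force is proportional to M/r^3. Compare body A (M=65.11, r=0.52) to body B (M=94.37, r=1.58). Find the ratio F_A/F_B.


Ratio = (M1/r1^3) / (M2/r2^3) = (65.11/0.52^3) / (94.37/1.58^3) = 19.3542

19.3542


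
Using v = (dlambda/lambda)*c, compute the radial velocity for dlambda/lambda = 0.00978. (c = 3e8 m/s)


v = (dlambda/lambda) * c = 0.00978 * 3e8 = 2.934e+06

2.934e+06 m/s


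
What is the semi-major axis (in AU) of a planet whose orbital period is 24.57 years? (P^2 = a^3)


a = P^(2/3) = 24.57^(2/3) = 8.4516

8.4516 AU


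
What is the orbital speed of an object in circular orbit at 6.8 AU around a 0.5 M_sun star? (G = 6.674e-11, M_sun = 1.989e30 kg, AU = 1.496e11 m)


v = sqrt(GM/r) = sqrt(6.674e-11 * 9.945e+29 / 1.017e+12) = 8077.4679

8077.4679 m/s


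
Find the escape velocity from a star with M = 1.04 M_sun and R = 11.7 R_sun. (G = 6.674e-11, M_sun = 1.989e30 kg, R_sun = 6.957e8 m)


M = 1.04 * 1.989e30 kg = 2.06856e+30 kg; R = 11.7 * 6.957e8 m = 8.13969e+09 m. v_esc = sqrt(2GM/R) = sqrt(2 * 6.674e-11 * 2.06856e+30 / 8.13969e+09) = 184178.2014

184178.2014 m/s


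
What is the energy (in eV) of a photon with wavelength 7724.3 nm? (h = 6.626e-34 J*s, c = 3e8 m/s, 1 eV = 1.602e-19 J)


E = hc/lambda = 6.626e-34 * 3e8 / 7.724e-06 = 2.573e-20 J = 0.1606 eV

0.1606 eV


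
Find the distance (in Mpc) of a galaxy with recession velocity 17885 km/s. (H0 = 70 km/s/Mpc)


d = v / H0 = 17885 / 70 = 255.5

255.5 Mpc


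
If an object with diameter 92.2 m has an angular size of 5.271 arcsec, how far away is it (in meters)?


D = size / theta_rad, theta_rad = 5.271 * pi/(180*3600) = 2.555e-05, D = 3.608e+06

3.608e+06 m


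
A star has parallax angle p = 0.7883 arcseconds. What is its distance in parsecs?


d = 1/p = 1/0.7883 = 1.2686

1.2686 pc


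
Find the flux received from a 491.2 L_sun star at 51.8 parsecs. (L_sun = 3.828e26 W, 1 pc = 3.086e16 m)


F = L / (4*pi*d^2) = 1.880e+29 / (4*pi*(1.599e+18)^2) = 5.856e-09

5.856e-09 W/m^2


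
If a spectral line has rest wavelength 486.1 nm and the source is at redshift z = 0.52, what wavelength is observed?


lam_obs = lam_emit * (1 + z) = 486.1 * (1 + 0.52) = 738.872

738.872 nm


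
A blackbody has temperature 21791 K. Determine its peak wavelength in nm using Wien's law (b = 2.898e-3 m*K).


lam_max = b / T = 2.898e-3 / 21791 = 1.330e-07 m = 132.9907 nm

132.9907 nm


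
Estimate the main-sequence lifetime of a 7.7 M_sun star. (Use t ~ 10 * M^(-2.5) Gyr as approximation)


t = 10 * M^(-2.5) = 10 * 7.7^(-2.5) = 0.0608

0.0608 Gyr


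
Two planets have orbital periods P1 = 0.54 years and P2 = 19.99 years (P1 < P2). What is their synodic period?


1/P_syn = |1/P1 - 1/P2| = |1/0.54 - 1/19.99| => P_syn = 0.555

0.555 years


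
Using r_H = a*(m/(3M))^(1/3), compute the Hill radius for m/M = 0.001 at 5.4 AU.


r_H = a * (m/3M)^(1/3) = 5.4 * (0.001/3)^(1/3) = 0.3744

0.3744 AU


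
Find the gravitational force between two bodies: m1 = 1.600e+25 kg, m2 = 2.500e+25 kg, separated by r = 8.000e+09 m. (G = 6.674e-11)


F = G*m1*m2/r^2 = 6.674e-11 * 1.600e+25 * 2.500e+25 / (8.000e+09)^2 = 6.674e-11 * 4.000e+50 / 6.400e+19 = 4.171e+20

4.171e+20 N


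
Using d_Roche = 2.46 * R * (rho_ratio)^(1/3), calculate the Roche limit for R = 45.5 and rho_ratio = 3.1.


d_Roche = 2.46 * 45.5 * 3.1^(1/3) = 163.2051

163.2051


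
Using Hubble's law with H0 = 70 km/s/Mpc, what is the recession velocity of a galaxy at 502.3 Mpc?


v = H0 * d = 70 * 502.3 = 35161.0

35161.0 km/s


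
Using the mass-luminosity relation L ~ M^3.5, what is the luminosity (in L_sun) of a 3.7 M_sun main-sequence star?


L/L_sun = (M/M_sun)^3.5 = 3.7^3.5 = 97.433

97.433 L_sun


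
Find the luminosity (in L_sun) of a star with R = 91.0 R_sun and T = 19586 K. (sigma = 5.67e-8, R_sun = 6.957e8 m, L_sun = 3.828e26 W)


R = 91.0 * 6.957e8 m = 6.33087e+10 m. L = 4*pi*R^2*sigma*T^4 = 4*pi*(6.33087e+10)^2 * 5.67e-8 * 19586^4 = 4.202451548e+32 W. L/L_sun = 4.202451548e+32 / 3.828e26 = 1.098e+06

1.098e+06 L_sun


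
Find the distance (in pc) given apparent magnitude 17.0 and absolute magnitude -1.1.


d = 10^((m - M + 5)/5) = 10^((17.0 - -1.1 + 5)/5) = 41686.9383

41686.9383 pc


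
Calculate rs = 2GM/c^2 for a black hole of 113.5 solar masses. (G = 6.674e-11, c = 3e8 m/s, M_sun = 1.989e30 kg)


M = 113.5 * 1.989e30 kg = 2.257515e+32 kg. rs = 2GM/c^2 = 2 * 6.674e-11 * 2.257515e+32 / (3e8)^2 = 334814.558

334814.558 m


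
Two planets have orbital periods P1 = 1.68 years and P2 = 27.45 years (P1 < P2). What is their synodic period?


1/P_syn = |1/P1 - 1/P2| = |1/1.68 - 1/27.45| => P_syn = 1.7895

1.7895 years


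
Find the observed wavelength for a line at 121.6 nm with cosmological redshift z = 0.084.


lam_obs = lam_emit * (1 + z) = 121.6 * (1 + 0.084) = 131.8144

131.8144 nm


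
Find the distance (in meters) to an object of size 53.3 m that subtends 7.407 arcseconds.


D = size / theta_rad, theta_rad = 7.407 * pi/(180*3600) = 3.591e-05, D = 1.484e+06

1.484e+06 m


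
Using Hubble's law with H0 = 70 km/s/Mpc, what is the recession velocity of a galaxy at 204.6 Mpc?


v = H0 * d = 70 * 204.6 = 14322.0

14322.0 km/s


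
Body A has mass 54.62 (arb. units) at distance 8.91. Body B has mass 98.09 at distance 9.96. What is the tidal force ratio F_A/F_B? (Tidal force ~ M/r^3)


Ratio = (M1/r1^3) / (M2/r2^3) = (54.62/8.91^3) / (98.09/9.96^3) = 0.7778

0.7778


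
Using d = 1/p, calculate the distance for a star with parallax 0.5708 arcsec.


d = 1/p = 1/0.5708 = 1.7519

1.7519 pc


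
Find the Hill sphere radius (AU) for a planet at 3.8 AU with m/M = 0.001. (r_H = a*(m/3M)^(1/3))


r_H = a * (m/3M)^(1/3) = 3.8 * (0.001/3)^(1/3) = 0.2635

0.2635 AU


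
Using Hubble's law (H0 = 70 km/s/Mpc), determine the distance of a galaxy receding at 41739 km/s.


d = v / H0 = 41739 / 70 = 596.2714

596.2714 Mpc


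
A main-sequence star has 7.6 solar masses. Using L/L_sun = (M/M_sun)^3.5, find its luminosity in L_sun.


L/L_sun = (M/M_sun)^3.5 = 7.6^3.5 = 1210.1733

1210.1733 L_sun


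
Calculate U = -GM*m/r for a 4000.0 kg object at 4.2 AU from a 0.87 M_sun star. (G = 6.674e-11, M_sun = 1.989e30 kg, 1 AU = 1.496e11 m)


M = 0.87 * 1.989e30 kg = 1.73043e+30 kg; r = 4.2 AU * 1.496e11 m/AU = 6.2832e+11 m. U = -GM*m/r = -(6.674e-11 * 1.73043e+30 * 4000.0) / 6.2832e+11 = -7.352e+11

-7.352e+11 J


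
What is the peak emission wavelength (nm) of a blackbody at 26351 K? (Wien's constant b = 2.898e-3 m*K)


lam_max = b / T = 2.898e-3 / 26351 = 1.100e-07 m = 109.9769 nm

109.9769 nm


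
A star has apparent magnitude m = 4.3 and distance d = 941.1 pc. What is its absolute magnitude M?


M = m - 5*log10(d) + 5 = 4.3 - 5*log10(941.1) + 5 = -5.5682

-5.5682


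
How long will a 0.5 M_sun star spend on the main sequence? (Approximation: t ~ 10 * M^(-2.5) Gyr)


t = 10 * M^(-2.5) = 10 * 0.5^(-2.5) = 56.5685

56.5685 Gyr


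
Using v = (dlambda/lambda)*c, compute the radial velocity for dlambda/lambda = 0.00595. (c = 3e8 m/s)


v = (dlambda/lambda) * c = 0.00595 * 3e8 = 1.785e+06

1.785e+06 m/s


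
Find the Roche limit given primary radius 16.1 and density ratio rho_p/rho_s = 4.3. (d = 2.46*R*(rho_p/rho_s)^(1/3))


d_Roche = 2.46 * 16.1 * 4.3^(1/3) = 64.4046

64.4046


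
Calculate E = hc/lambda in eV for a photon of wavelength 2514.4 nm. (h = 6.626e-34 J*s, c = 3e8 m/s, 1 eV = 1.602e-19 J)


E = hc/lambda = 6.626e-34 * 3e8 / 2.514e-06 = 7.906e-20 J = 0.4935 eV

0.4935 eV


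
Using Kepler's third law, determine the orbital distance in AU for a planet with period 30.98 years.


a = P^(2/3) = 30.98^(2/3) = 9.864

9.864 AU


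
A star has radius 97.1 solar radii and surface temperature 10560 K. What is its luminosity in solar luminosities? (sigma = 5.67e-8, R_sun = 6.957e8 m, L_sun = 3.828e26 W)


R = 97.1 * 6.957e8 m = 6.755247e+10 m. L = 4*pi*R^2*sigma*T^4 = 4*pi*(6.755247e+10)^2 * 5.67e-8 * 10560^4 = 4.043254348e+31 W. L/L_sun = 4.043254348e+31 / 3.828e26 = 105623.1543

105623.1543 L_sun


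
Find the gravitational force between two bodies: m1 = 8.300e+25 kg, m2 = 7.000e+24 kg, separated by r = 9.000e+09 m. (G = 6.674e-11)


F = G*m1*m2/r^2 = 6.674e-11 * 8.300e+25 * 7.000e+24 / (9.000e+09)^2 = 6.674e-11 * 5.810e+50 / 8.100e+19 = 4.787e+20

4.787e+20 N


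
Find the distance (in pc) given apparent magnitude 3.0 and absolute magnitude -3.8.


d = 10^((m - M + 5)/5) = 10^((3.0 - -3.8 + 5)/5) = 229.0868

229.0868 pc


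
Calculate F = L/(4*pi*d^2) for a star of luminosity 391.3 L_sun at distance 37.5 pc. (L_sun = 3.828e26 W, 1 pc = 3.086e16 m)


F = L / (4*pi*d^2) = 1.498e+29 / (4*pi*(1.157e+18)^2) = 8.901e-09

8.901e-09 W/m^2


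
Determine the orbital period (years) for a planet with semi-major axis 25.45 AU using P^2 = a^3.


P = a^(3/2) = 25.45^1.5 = 128.3901

128.3901 years


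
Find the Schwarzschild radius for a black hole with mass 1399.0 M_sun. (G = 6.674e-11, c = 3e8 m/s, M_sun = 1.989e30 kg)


M = 1399.0 * 1.989e30 kg = 2.782611e+33 kg. rs = 2GM/c^2 = 2 * 6.674e-11 * 2.782611e+33 / (3e8)^2 = 4.127e+06

4.127e+06 m


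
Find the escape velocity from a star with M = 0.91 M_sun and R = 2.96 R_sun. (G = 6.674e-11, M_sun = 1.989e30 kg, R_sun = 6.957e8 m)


M = 0.91 * 1.989e30 kg = 1.80999e+30 kg; R = 2.96 * 6.957e8 m = 2.059272e+09 m. v_esc = sqrt(2GM/R) = sqrt(2 * 6.674e-11 * 1.80999e+30 / 2.059272e+09) = 342522.6769

342522.6769 m/s


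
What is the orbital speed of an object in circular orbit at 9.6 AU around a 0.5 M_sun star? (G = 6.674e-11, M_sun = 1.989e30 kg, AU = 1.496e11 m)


v = sqrt(GM/r) = sqrt(6.674e-11 * 9.945e+29 / 1.436e+12) = 6798.2023

6798.2023 m/s


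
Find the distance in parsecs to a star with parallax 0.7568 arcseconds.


d = 1/p = 1/0.7568 = 1.3214

1.3214 pc


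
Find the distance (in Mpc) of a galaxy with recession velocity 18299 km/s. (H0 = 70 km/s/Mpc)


d = v / H0 = 18299 / 70 = 261.4143

261.4143 Mpc


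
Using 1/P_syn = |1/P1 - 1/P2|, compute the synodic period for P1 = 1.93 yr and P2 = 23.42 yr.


1/P_syn = |1/P1 - 1/P2| = |1/1.93 - 1/23.42| => P_syn = 2.1033

2.1033 years


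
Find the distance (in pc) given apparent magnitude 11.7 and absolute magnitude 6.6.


d = 10^((m - M + 5)/5) = 10^((11.7 - 6.6 + 5)/5) = 104.7129

104.7129 pc


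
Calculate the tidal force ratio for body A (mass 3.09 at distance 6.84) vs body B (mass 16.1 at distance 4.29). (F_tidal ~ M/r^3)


Ratio = (M1/r1^3) / (M2/r2^3) = (3.09/6.84^3) / (16.1/4.29^3) = 0.0474

0.0474


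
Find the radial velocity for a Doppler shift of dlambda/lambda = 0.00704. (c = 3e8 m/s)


v = (dlambda/lambda) * c = 0.00704 * 3e8 = 2.112e+06

2.112e+06 m/s


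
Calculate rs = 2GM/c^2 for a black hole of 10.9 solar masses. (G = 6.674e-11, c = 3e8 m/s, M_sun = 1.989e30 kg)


M = 10.9 * 1.989e30 kg = 2.16801e+31 kg. rs = 2GM/c^2 = 2 * 6.674e-11 * 2.16801e+31 / (3e8)^2 = 32153.9972

32153.9972 m


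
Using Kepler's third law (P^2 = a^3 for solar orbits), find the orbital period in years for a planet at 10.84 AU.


P = a^(3/2) = 10.84^1.5 = 35.6898

35.6898 years


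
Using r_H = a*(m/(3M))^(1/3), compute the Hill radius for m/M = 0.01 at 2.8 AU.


r_H = a * (m/3M)^(1/3) = 2.8 * (0.01/3)^(1/3) = 0.4183

0.4183 AU


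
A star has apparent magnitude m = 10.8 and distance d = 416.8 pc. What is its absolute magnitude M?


M = m - 5*log10(d) + 5 = 10.8 - 5*log10(416.8) + 5 = 2.7004

2.7004


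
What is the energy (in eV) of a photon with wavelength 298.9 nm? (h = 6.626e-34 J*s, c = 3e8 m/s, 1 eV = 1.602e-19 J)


E = hc/lambda = 6.626e-34 * 3e8 / 2.989e-07 = 6.650e-19 J = 4.1513 eV

4.1513 eV


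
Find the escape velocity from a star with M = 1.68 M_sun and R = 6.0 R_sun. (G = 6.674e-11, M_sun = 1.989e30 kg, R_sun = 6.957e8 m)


M = 1.68 * 1.989e30 kg = 3.34152e+30 kg; R = 6.0 * 6.957e8 m = 4.1742e+09 m. v_esc = sqrt(2GM/R) = sqrt(2 * 6.674e-11 * 3.34152e+30 / 4.1742e+09) = 326883.8802

326883.8802 m/s


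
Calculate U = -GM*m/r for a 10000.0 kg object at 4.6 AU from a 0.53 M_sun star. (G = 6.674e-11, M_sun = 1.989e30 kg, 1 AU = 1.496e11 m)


M = 0.53 * 1.989e30 kg = 1.05417e+30 kg; r = 4.6 AU * 1.496e11 m/AU = 6.8816e+11 m. U = -GM*m/r = -(6.674e-11 * 1.05417e+30 * 10000.0) / 6.8816e+11 = -1.022e+12

-1.022e+12 J


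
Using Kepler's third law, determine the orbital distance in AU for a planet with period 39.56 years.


a = P^(2/3) = 39.56^(2/3) = 11.6101

11.6101 AU


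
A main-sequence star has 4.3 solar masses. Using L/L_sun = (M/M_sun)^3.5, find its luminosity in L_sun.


L/L_sun = (M/M_sun)^3.5 = 4.3^3.5 = 164.8692

164.8692 L_sun


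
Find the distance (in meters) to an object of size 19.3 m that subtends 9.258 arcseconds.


D = size / theta_rad, theta_rad = 9.258 * pi/(180*3600) = 4.488e-05, D = 429996.8417

429996.8417 m


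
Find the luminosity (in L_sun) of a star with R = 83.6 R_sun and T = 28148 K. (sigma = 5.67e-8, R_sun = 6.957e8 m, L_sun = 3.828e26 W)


R = 83.6 * 6.957e8 m = 5.816052e+10 m. L = 4*pi*R^2*sigma*T^4 = 4*pi*(5.816052e+10)^2 * 5.67e-8 * 28148^4 = 1.513002529e+33 W. L/L_sun = 1.513002529e+33 / 3.828e26 = 3.952e+06

3.952e+06 L_sun


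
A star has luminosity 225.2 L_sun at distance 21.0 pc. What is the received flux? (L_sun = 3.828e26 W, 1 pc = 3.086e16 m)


F = L / (4*pi*d^2) = 8.621e+28 / (4*pi*(6.481e+17)^2) = 1.633e-08

1.633e-08 W/m^2


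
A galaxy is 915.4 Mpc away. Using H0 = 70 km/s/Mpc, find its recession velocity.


v = H0 * d = 70 * 915.4 = 64078.0

64078.0 km/s


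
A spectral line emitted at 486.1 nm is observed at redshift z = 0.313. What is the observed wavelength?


lam_obs = lam_emit * (1 + z) = 486.1 * (1 + 0.313) = 638.2493

638.2493 nm


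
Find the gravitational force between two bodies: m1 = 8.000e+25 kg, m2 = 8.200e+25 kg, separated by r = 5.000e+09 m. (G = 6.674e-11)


F = G*m1*m2/r^2 = 6.674e-11 * 8.000e+25 * 8.200e+25 / (5.000e+09)^2 = 6.674e-11 * 6.560e+51 / 2.500e+19 = 1.751e+22

1.751e+22 N


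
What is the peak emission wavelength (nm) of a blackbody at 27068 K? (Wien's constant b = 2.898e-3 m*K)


lam_max = b / T = 2.898e-3 / 27068 = 1.071e-07 m = 107.0637 nm

107.0637 nm


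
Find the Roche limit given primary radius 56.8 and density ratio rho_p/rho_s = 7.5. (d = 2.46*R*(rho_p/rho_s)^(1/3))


d_Roche = 2.46 * 56.8 * 7.5^(1/3) = 273.5083

273.5083


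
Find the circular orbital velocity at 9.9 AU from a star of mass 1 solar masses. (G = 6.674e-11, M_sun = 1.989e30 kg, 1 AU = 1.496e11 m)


v = sqrt(GM/r) = sqrt(6.674e-11 * 1.989e+30 / 1.481e+12) = 9467.3209

9467.3209 m/s


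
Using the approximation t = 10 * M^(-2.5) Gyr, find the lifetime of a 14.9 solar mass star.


t = 10 * M^(-2.5) = 10 * 14.9^(-2.5) = 0.0117

0.0117 Gyr


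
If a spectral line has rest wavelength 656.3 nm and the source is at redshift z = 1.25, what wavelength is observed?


lam_obs = lam_emit * (1 + z) = 656.3 * (1 + 1.25) = 1476.675

1476.675 nm


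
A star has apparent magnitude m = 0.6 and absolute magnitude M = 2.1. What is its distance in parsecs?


d = 10^((m - M + 5)/5) = 10^((0.6 - 2.1 + 5)/5) = 5.0119

5.0119 pc


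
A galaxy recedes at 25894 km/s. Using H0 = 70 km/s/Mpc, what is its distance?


d = v / H0 = 25894 / 70 = 369.9143

369.9143 Mpc


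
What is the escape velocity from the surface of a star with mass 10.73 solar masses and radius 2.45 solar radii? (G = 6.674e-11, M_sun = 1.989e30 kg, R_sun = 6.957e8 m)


M = 10.73 * 1.989e30 kg = 2.134197e+31 kg; R = 2.45 * 6.957e8 m = 1.704465e+09 m. v_esc = sqrt(2GM/R) = sqrt(2 * 6.674e-11 * 2.134197e+31 / 1.704465e+09) = 1.293e+06

1.293e+06 m/s


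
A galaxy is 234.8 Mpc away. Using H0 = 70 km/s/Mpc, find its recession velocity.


v = H0 * d = 70 * 234.8 = 16436.0

16436.0 km/s


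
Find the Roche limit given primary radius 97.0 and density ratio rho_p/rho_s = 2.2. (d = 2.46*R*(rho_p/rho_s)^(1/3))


d_Roche = 2.46 * 97.0 * 2.2^(1/3) = 310.3471

310.3471


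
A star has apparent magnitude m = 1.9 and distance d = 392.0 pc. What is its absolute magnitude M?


M = m - 5*log10(d) + 5 = 1.9 - 5*log10(392.0) + 5 = -6.0664

-6.0664


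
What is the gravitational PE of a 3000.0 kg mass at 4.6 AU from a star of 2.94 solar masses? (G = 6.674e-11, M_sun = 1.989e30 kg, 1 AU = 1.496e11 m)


M = 2.94 * 1.989e30 kg = 5.84766e+30 kg; r = 4.6 AU * 1.496e11 m/AU = 6.8816e+11 m. U = -GM*m/r = -(6.674e-11 * 5.84766e+30 * 3000.0) / 6.8816e+11 = -1.701e+12

-1.701e+12 J


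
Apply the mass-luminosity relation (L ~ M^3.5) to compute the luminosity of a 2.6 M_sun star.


L/L_sun = (M/M_sun)^3.5 = 2.6^3.5 = 28.3404

28.3404 L_sun


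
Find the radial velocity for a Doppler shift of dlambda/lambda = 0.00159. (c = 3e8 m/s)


v = (dlambda/lambda) * c = 0.00159 * 3e8 = 477000.0

477000.0 m/s


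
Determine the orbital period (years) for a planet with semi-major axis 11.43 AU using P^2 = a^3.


P = a^(3/2) = 11.43^1.5 = 38.6429

38.6429 years


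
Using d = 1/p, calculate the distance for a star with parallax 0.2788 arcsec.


d = 1/p = 1/0.2788 = 3.5868

3.5868 pc


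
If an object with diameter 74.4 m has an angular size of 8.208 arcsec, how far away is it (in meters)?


D = size / theta_rad, theta_rad = 8.208 * pi/(180*3600) = 3.979e-05, D = 1.870e+06

1.870e+06 m


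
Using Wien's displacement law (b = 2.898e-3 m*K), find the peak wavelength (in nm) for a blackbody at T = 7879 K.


lam_max = b / T = 2.898e-3 / 7879 = 3.678e-07 m = 367.8132 nm

367.8132 nm


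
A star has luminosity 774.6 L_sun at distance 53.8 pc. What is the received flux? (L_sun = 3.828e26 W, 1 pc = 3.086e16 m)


F = L / (4*pi*d^2) = 2.965e+29 / (4*pi*(1.660e+18)^2) = 8.560e-09

8.560e-09 W/m^2


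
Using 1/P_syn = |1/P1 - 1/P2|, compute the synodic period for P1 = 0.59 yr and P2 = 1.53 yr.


1/P_syn = |1/P1 - 1/P2| = |1/0.59 - 1/1.53| => P_syn = 0.9603

0.9603 years


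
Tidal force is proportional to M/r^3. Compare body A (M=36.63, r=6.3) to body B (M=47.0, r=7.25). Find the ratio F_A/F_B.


Ratio = (M1/r1^3) / (M2/r2^3) = (36.63/6.3^3) / (47.0/7.25^3) = 1.1878

1.1878


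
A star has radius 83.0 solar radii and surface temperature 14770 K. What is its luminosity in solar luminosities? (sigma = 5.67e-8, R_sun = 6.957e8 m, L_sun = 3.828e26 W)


R = 83.0 * 6.957e8 m = 5.77431e+10 m. L = 4*pi*R^2*sigma*T^4 = 4*pi*(5.77431e+10)^2 * 5.67e-8 * 14770^4 = 1.130615918e+32 W. L/L_sun = 1.130615918e+32 / 3.828e26 = 295354.2106

295354.2106 L_sun


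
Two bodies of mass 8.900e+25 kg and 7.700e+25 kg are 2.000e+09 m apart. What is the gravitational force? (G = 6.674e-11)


F = G*m1*m2/r^2 = 6.674e-11 * 8.900e+25 * 7.700e+25 / (2.000e+09)^2 = 6.674e-11 * 6.853e+51 / 4.000e+18 = 1.143e+23

1.143e+23 N


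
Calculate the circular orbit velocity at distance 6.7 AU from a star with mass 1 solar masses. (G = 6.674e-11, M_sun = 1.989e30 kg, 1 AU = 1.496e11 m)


v = sqrt(GM/r) = sqrt(6.674e-11 * 1.989e+30 / 1.002e+12) = 11508.1972

11508.1972 m/s


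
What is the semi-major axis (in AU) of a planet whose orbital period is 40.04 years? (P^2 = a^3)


a = P^(2/3) = 40.04^(2/3) = 11.7039

11.7039 AU


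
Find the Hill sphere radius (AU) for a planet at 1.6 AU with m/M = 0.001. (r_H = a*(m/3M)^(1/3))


r_H = a * (m/3M)^(1/3) = 1.6 * (0.001/3)^(1/3) = 0.1109

0.1109 AU


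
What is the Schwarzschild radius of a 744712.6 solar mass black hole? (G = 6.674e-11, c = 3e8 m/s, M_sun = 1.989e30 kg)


M = 744712.6 * 1.989e30 kg = 1.481233361e+36 kg. rs = 2GM/c^2 = 2 * 6.674e-11 * 1.481233361e+36 / (3e8)^2 = 2.197e+09

2.197e+09 m


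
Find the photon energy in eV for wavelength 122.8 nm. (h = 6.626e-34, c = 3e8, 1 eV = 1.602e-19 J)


E = hc/lambda = 6.626e-34 * 3e8 / 1.228e-07 = 1.619e-18 J = 10.1044 eV

10.1044 eV


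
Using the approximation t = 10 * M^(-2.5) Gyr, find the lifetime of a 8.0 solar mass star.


t = 10 * M^(-2.5) = 10 * 8.0^(-2.5) = 0.0552

0.0552 Gyr


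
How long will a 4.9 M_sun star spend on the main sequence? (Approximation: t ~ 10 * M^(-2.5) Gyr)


t = 10 * M^(-2.5) = 10 * 4.9^(-2.5) = 0.1882

0.1882 Gyr


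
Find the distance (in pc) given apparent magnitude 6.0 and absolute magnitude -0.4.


d = 10^((m - M + 5)/5) = 10^((6.0 - -0.4 + 5)/5) = 190.5461

190.5461 pc


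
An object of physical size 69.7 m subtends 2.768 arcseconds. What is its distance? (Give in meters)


D = size / theta_rad, theta_rad = 2.768 * pi/(180*3600) = 1.342e-05, D = 5.194e+06

5.194e+06 m


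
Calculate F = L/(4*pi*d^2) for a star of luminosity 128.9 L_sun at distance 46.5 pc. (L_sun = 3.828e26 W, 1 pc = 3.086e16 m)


F = L / (4*pi*d^2) = 4.934e+28 / (4*pi*(1.435e+18)^2) = 1.907e-09

1.907e-09 W/m^2


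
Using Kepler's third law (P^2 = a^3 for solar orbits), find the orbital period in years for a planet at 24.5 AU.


P = a^(3/2) = 24.5^1.5 = 121.2688

121.2688 years


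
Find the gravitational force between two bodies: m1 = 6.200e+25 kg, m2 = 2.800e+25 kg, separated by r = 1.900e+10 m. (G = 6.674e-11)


F = G*m1*m2/r^2 = 6.674e-11 * 6.200e+25 * 2.800e+25 / (1.900e+10)^2 = 6.674e-11 * 1.736e+51 / 3.610e+20 = 3.209e+20

3.209e+20 N


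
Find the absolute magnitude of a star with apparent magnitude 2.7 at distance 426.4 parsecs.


M = m - 5*log10(d) + 5 = 2.7 - 5*log10(426.4) + 5 = -5.4491

-5.4491


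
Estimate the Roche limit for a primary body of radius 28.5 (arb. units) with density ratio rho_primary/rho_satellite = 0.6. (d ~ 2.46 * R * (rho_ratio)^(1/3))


d_Roche = 2.46 * 28.5 * 0.6^(1/3) = 59.1331

59.1331


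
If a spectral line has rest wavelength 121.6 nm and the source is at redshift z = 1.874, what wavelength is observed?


lam_obs = lam_emit * (1 + z) = 121.6 * (1 + 1.874) = 349.4784

349.4784 nm


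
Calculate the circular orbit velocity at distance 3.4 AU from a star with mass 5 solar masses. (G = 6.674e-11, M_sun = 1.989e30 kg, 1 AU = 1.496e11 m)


v = sqrt(GM/r) = sqrt(6.674e-11 * 9.945e+30 / 5.086e+11) = 36123.5347

36123.5347 m/s


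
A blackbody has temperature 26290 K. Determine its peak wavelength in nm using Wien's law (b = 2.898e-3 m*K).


lam_max = b / T = 2.898e-3 / 26290 = 1.102e-07 m = 110.232 nm

110.232 nm


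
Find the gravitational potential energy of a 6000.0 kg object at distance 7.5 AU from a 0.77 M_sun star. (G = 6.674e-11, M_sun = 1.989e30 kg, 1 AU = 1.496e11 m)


M = 0.77 * 1.989e30 kg = 1.53153e+30 kg; r = 7.5 AU * 1.496e11 m/AU = 1.122e+12 m. U = -GM*m/r = -(6.674e-11 * 1.53153e+30 * 6000.0) / 1.122e+12 = -5.466e+11

-5.466e+11 J


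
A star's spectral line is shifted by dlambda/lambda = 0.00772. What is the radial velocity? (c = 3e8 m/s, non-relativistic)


v = (dlambda/lambda) * c = 0.00772 * 3e8 = 2.316e+06

2.316e+06 m/s


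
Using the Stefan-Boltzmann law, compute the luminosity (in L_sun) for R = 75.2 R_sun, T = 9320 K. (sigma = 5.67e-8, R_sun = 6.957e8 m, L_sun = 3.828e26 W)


R = 75.2 * 6.957e8 m = 5.231664e+10 m. L = 4*pi*R^2*sigma*T^4 = 4*pi*(5.231664e+10)^2 * 5.67e-8 * 9320^4 = 1.471418663e+31 W. L/L_sun = 1.471418663e+31 / 3.828e26 = 38438.3141

38438.3141 L_sun


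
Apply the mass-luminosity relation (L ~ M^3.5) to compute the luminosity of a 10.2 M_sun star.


L/L_sun = (M/M_sun)^3.5 = 10.2^3.5 = 3389.2266

3389.2266 L_sun


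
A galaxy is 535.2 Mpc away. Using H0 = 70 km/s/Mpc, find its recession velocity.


v = H0 * d = 70 * 535.2 = 37464.0

37464.0 km/s


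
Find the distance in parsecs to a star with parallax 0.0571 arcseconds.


d = 1/p = 1/0.0571 = 17.5131

17.5131 pc


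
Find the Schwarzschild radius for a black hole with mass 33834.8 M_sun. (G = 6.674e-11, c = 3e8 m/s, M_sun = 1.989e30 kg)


M = 33834.8 * 1.989e30 kg = 6.72974172e+34 kg. rs = 2GM/c^2 = 2 * 6.674e-11 * 6.72974172e+34 / (3e8)^2 = 9.981e+07

9.981e+07 m


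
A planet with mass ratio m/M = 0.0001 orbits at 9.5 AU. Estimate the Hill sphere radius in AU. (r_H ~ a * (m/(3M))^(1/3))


r_H = a * (m/3M)^(1/3) = 9.5 * (0.0001/3)^(1/3) = 0.3057

0.3057 AU


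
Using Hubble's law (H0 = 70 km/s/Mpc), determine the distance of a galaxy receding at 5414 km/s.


d = v / H0 = 5414 / 70 = 77.3429

77.3429 Mpc


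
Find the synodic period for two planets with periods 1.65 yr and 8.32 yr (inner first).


1/P_syn = |1/P1 - 1/P2| = |1/1.65 - 1/8.32| => P_syn = 2.0582

2.0582 years


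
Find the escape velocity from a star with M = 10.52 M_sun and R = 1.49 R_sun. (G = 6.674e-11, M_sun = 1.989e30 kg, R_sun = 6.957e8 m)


M = 10.52 * 1.989e30 kg = 2.092428e+31 kg; R = 1.49 * 6.957e8 m = 1.036593e+09 m. v_esc = sqrt(2GM/R) = sqrt(2 * 6.674e-11 * 2.092428e+31 / 1.036593e+09) = 1.641e+06

1.641e+06 m/s


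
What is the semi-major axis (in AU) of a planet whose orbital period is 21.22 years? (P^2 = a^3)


a = P^(2/3) = 21.22^(2/3) = 7.6647

7.6647 AU


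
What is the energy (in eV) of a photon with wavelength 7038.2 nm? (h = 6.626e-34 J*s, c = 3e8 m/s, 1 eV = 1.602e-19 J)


E = hc/lambda = 6.626e-34 * 3e8 / 7.038e-06 = 2.824e-20 J = 0.1763 eV

0.1763 eV


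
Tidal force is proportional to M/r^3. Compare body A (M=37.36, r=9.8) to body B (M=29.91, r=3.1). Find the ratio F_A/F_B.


Ratio = (M1/r1^3) / (M2/r2^3) = (37.36/9.8^3) / (29.91/3.1^3) = 0.0395

0.0395


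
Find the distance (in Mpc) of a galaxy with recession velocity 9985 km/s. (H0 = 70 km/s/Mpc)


d = v / H0 = 9985 / 70 = 142.6429

142.6429 Mpc


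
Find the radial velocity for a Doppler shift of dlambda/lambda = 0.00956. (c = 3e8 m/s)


v = (dlambda/lambda) * c = 0.00956 * 3e8 = 2.868e+06

2.868e+06 m/s


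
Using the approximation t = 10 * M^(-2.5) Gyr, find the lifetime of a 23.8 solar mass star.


t = 10 * M^(-2.5) = 10 * 23.8^(-2.5) = 0.0036

0.0036 Gyr


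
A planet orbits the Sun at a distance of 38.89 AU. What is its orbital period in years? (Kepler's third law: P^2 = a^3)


P = a^(3/2) = 38.89^1.5 = 242.5252

242.5252 years


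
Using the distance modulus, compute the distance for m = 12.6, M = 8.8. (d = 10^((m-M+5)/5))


d = 10^((m - M + 5)/5) = 10^((12.6 - 8.8 + 5)/5) = 57.544

57.544 pc


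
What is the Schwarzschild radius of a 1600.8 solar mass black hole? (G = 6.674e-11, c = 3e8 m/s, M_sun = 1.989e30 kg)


M = 1600.8 * 1.989e30 kg = 3.1839912e+33 kg. rs = 2GM/c^2 = 2 * 6.674e-11 * 3.1839912e+33 / (3e8)^2 = 4.722e+06

4.722e+06 m


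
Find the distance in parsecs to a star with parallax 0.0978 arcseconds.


d = 1/p = 1/0.0978 = 10.2249

10.2249 pc


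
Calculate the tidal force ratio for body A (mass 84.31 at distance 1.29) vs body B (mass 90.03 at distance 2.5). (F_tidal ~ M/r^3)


Ratio = (M1/r1^3) / (M2/r2^3) = (84.31/1.29^3) / (90.03/2.5^3) = 6.8162

6.8162


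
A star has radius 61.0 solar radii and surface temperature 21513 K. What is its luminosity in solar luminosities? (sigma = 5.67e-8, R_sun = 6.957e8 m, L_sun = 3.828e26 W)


R = 61.0 * 6.957e8 m = 4.24377e+10 m. L = 4*pi*R^2*sigma*T^4 = 4*pi*(4.24377e+10)^2 * 5.67e-8 * 21513^4 = 2.74853017e+32 W. L/L_sun = 2.74853017e+32 / 3.828e26 = 718006.8366

718006.8366 L_sun


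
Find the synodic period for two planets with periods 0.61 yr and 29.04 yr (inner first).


1/P_syn = |1/P1 - 1/P2| = |1/0.61 - 1/29.04| => P_syn = 0.6231

0.6231 years


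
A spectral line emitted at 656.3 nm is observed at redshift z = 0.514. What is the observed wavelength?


lam_obs = lam_emit * (1 + z) = 656.3 * (1 + 0.514) = 993.6382

993.6382 nm


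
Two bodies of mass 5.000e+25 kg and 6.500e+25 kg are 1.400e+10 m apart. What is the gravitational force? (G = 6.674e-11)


F = G*m1*m2/r^2 = 6.674e-11 * 5.000e+25 * 6.500e+25 / (1.400e+10)^2 = 6.674e-11 * 3.250e+51 / 1.960e+20 = 1.107e+21

1.107e+21 N


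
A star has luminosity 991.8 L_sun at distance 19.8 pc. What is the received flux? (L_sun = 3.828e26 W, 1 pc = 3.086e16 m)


F = L / (4*pi*d^2) = 3.797e+29 / (4*pi*(6.110e+17)^2) = 8.092e-08

8.092e-08 W/m^2


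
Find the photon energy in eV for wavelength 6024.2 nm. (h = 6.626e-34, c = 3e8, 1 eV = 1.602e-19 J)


E = hc/lambda = 6.626e-34 * 3e8 / 6.024e-06 = 3.300e-20 J = 0.206 eV

0.206 eV


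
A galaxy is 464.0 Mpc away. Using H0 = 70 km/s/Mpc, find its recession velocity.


v = H0 * d = 70 * 464.0 = 32480.0

32480.0 km/s


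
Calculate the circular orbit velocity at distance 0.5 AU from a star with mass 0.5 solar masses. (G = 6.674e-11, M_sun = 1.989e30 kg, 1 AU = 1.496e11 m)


v = sqrt(GM/r) = sqrt(6.674e-11 * 9.945e+29 / 7.480e+10) = 29788.2298

29788.2298 m/s


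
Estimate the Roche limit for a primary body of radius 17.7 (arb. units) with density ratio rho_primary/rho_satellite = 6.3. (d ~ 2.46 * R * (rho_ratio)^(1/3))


d_Roche = 2.46 * 17.7 * 6.3^(1/3) = 80.4184

80.4184


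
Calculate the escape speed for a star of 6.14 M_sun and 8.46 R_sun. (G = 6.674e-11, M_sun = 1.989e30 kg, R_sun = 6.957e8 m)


M = 6.14 * 1.989e30 kg = 1.221246e+31 kg; R = 8.46 * 6.957e8 m = 5.885622e+09 m. v_esc = sqrt(2GM/R) = sqrt(2 * 6.674e-11 * 1.221246e+31 / 5.885622e+09) = 526275.9125

526275.9125 m/s


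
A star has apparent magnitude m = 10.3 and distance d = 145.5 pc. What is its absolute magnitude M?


M = m - 5*log10(d) + 5 = 10.3 - 5*log10(145.5) + 5 = 4.4857

4.4857
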